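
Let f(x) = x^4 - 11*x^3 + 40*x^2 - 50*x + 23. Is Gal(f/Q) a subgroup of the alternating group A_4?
No

The polynomial is irreducible of degree 4 over Q. Its discriminant is 192589, which is not a perfect square. A Galois group lies in the alternating group exactly when the discriminant is a square in Q, so the Galois group (S_4) is not contained in A_4.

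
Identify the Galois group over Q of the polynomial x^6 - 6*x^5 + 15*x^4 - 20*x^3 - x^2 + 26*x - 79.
S_4

The polynomial f is an irreducible sextic over Q, so G = Gal(f/Q) is one of the 16 transitive subgroups 6T1, ..., 6T16 of S_6. The discriminant of f is 36352603193344 = 6029312^2, a perfect square, so G is contained in A_6. The transitive groups of degree 6 contained in A_6 are: A_4 (6T4, order 12), S_4 (6T7, order 24), (C_3 x C_3) : C_4 (6T10, order 36), PSL(2,5) (6T12, order 60), A_6 (6T15, order 360). By Dedekind's theorem, for a prime p not dividing disc(f) the degrees of the irreducible factors of f mod p form the cycle type of an element of G. Factoring f modulo the 79 such primes p <= 419 (skipping 2, 23, which divide the discriminant), each new pattern first appears at: mod 3: f = (x^3 + x^2 + 2)(x^3 + 2x^2 + x + 1), pattern 3+3; mod 5: f = (x^2 + 3x + 3)(x^4 + x^3 + 4x^2 + 2), pattern 4+2; mod 19: f = (x + 8)(x + 9)(x^2 + 16x + 5)(x^2 + 18x + 3), pattern 2+2+1+1; mod 223: f = (x + 31)(x + 66)(x + 108)(x + 113)(x + 155)(x + 190), pattern 1+1+1+1+1+1. No other pattern occurs in this range, so the set of observed cycle types is {3+3, 4+2, 2+2+1+1, 1+1+1+1+1+1}. The candidates containing elements of all these cycle types are S_4 (6T7) of order 24, (C_3 x C_3) : C_4 (6T10) of order 36, A_6 (6T15) of order 360; the others are excluded. The observed types are precisely the cycle types that occur in S_4 (6T7). Each of the other remaining candidates has further cycle types, and by the Chebotarev density theorem the matching factorization patterns would occur for a proportion of primes equal to their share of the group: (C_3 x C_3) : C_4 (6T10) additionally contains elements of type 3+1+1+1 (4 of its 36 elements, about 11% of primes); A_6 (6T15) additionally contains elements of type 5+1, 3+1+1+1 (184 of its 360 elements, about 51% of primes). None of the 79 primes tested shows any such pattern (for each of these groups the chance of that is below 10^-4), which rules them out. Hence G = S_4 (6T7), of order 24.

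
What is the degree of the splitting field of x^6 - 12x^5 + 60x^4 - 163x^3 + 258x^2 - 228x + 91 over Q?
18

The degree of the splitting field over Q equals the order of the Galois group, so first determine the group. The polynomial f is an irreducible sextic over Q, so G = Gal(f/Q) is one of the 16 transitive subgroups 6T1, ..., 6T16 of S_6. The discriminant of f is -177147, which is not a perfect square, so G is not contained in A_6. The transitive groups of degree 6 not contained in A_6 are: C_6 (6T1, order 6), S_3 (6T2, order 6), D_6 (6T3, order 12), C_3 x S_3 (6T5, order 18), A_4 x C_2 (6T6, order 24), S_4 (6T8, order 24), S_3 x S_3 (6T9, order 36), S_4 x C_2 (6T11, order 48), (S_3 x S_3) : C_2 (6T13, order 72), PGL(2,5) (6T14, order 120), S_6 (6T16, order 720). By Dedekind's theorem, for a prime p not dividing disc(f) the degrees of the irreducible factors of f mod p form the cycle type of an element of G. Factoring f modulo the 33 such primes p <= 139 (skipping 3, which divides the discriminant), each new pattern first appears at: mod 2: f = (x^6 + x^3 + 1), pattern 6; mod 7: f = (x)(x + 2)(x + 6)(x^3 + x^2 + 5x + 2), pattern 3+1+1+1; mod 17: f = (x^2 + 3)(x^2 + 8x + 4)(x^2 + 14x + 9), pattern 2+2+2; mod 19: f = (x^3 + 13x^2 + 12x + 2)(x^3 + 13x^2 + 12x + 17), pattern 3+3; mod 73: f = (x + 11)(x + 19)(x + 20)(x + 27)(x + 28)(x + 29), pattern 1+1+1+1+1+1. No other pattern occurs in this range, so the set of observed cycle types is {6, 3+1+1+1, 2+2+2, 3+3, 1+1+1+1+1+1}. The candidates containing elements of all these cycle types are C_3 x S_3 (6T5) of order 18, S_3 x S_3 (6T9) of order 36, (S_3 x S_3) : C_2 (6T13) of order 72, S_6 (6T16) of order 720; the others are excluded. The observed types are precisely the cycle types that occur in C_3 x S_3 (6T5). Each of the other remaining candidates has further cycle types, and by the Chebotarev density theorem the matching factorization patterns would occur for a proportion of primes equal to their share of the group: S_3 x S_3 (6T9) additionally contains elements of type 2+2+1+1 (9 of its 36 elements, about 25% of primes); (S_3 x S_3) : C_2 (6T13) additionally contains elements of type 4+2, 3+2+1, 2+2+1+1, 2+1+1+1+1 (45 of its 72 elements, about 62% of primes); S_6 (6T16) additionally contains elements of type 5+1, 4+2, 4+1+1, 3+2+1, 2+2+1+1, 2+1+1+1+1 (504 of its 720 elements, about 70% of primes). None of the 33 primes tested shows any such pattern (for each of these groups the chance of that is below 10^-4), which rules them out. Hence G = C_3 x S_3 (6T5), of order 18. The Galois group C_3 x S_3 (6T5) has order 18, so the splitting field has degree 18 over Q.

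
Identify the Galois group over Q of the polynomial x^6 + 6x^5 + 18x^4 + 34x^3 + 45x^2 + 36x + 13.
The polynomial f is an irreducible sextic over Q, so G = Gal(f/Q) is one of the 16 transitive subgroups 6T1, ..., 6T16 of S_6. The discriminant of f is -16003008, which is not a perfect square, so G is not contained in A_6. The transitive groups of degree 6 not contained in A_6 are: C_6 (6T1, order 6), S_3 (6T2, order 6), D_6 (6T3, order 12), C_3 x S_3 (6T5, order 18), A_4 x C_2 (6T6, order 24), S_4 (6T8, order 24), S_3 x S_3 (6T9, order 36), S_4 x C_2 (6T11, order 48), (S_3 x S_3) : C_2 (6T13, order 72), PGL(2,5) (6T14, order 120), S_6 (6T16, order 720). By Dedekind's theorem, for a prime p not dividing disc(f) the degrees of the irreducible factors of f mod p form the cycle type of an element of G. Factoring f modulo the 21 such primes p <= 89 (skipping 2, 3, 7, which divide the discriminant), each new pattern first appears at: mod 5: f = (x^6 + x^5 + 3x^4 + 4x^3 + x + 3), pattern 6; mod 11: f = (x + 3)(x^5 + 3x^4 + 9x^3 + 7x^2 + 2x + 8), pattern 5+1; mod 13: f = (x)(x + 9)(x^4 + 10x^3 + 6x^2 + 6x + 4), pattern 4+1+1; mod 23: f = (x + 17)(x + 21)(x^2 + 17x + 10)(x^2 + 20x + 21), pattern 2+2+1+1; mod 43: f = (x^3 + 22x^2 + 39x + 16)(x^3 + 27x^2 + 30x + 25), pattern 3+3; mod 61: f = (x^2 + 16x + 13)(x^2 + 20x + 31)(x^2 + 31x + 2), pattern 2+2+2. No other pattern occurs in this range, so the set of observed cycle types is {6, 5+1, 4+1+1, 2+2+1+1, 3+3, 2+2+2}. The candidates containing elements of all these cycle types are PGL(2,5) (6T14) of order 120, S_6 (6T16) of order 720; the others are excluded. The observed types are precisely the cycle types that occur in PGL(2,5) (6T14) (apart from the identity). Each of the other remaining candidates has further cycle types, and by the Chebotarev density theorem the matching factorization patterns would occur for a proportion of primes equal to their share of the group: S_6 (6T16) additionally contains elements of type 4+2, 3+2+1, 3+1+1+1, 2+1+1+1+1 (265 of its 720 elements, about 37% of primes). None of the 21 primes tested shows any such pattern (for each of these groups the chance of that is below 10^-4), which rules them out. Hence G = PGL(2,5) (6T14), of order 120.

6T14: PGL(2,5)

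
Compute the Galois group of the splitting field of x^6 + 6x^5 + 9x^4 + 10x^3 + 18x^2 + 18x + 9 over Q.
A_4, A_4 acting on 6 points

The polynomial f is an irreducible sextic over Q, so G = Gal(f/Q) is one of the 16 transitive subgroups 6T1, ..., 6T16 of S_6. The discriminant of f is 19050624576 = 138024^2, a perfect square, so G is contained in A_6. The transitive groups of degree 6 contained in A_6 are: A_4 (6T4, order 12), S_4 (6T7, order 24), (C_3 x C_3) : C_4 (6T10, order 36), PSL(2,5) (6T12, order 60), A_6 (6T15, order 360). By Dedekind's theorem, for a prime p not dividing disc(f) the degrees of the irreducible factors of f mod p form the cycle type of an element of G. Factoring f modulo the 33 such primes p <= 151 (skipping 2, 3, 71, which divide the discriminant), each new pattern first appears at: mod 5: f = (x^3 + 2x^2 + x + 3)(x^3 + 4x^2 + 3), pattern 3+3; mod 17: f = (x + 3)(x + 7)(x^2 + 5x + 9)(x^2 + 8x + 13), pattern 2+2+1+1. No other pattern occurs in this range, so the set of observed cycle types is {3+3, 2+2+1+1}. The candidates containing elements of all these cycle types are A_4 (6T4) of order 12, S_4 (6T7) of order 24, (C_3 x C_3) : C_4 (6T10) of order 36, PSL(2,5) (6T12) of order 60, A_6 (6T15) of order 360; the others are excluded. The observed types are precisely the cycle types that occur in A_4 (6T4) (apart from the identity). Each of the other remaining candidates has further cycle types, and by the Chebotarev density theorem the matching factorization patterns would occur for a proportion of primes equal to their share of the group: S_4 (6T7) additionally contains elements of type 4+2 (6 of its 24 elements, about 25% of primes); (C_3 x C_3) : C_4 (6T10) additionally contains elements of type 4+2, 3+1+1+1 (22 of its 36 elements, about 61% of primes); PSL(2,5) (6T12) additionally contains elements of type 5+1 (24 of its 60 elements, about 40% of primes); A_6 (6T15) additionally contains elements of type 5+1, 4+2, 3+1+1+1 (274 of its 360 elements, about 76% of primes). None of the 33 primes tested shows any such pattern (for each of these groups the chance of that is below 10^-4), which rules them out. Hence G = A_4 (6T4), of order 12.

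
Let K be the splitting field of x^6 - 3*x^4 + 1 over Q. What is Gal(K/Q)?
6T6: A_4 x C_2

The polynomial f is an irreducible sextic over Q, so G = Gal(f/Q) is one of the 16 transitive subgroups 6T1, ..., 6T16 of S_6. The discriminant of f is -419904, which is not a perfect square, so G is not contained in A_6. The transitive groups of degree 6 not contained in A_6 are: C_6 (6T1, order 6), S_3 (6T2, order 6), D_6 (6T3, order 12), C_3 x S_3 (6T5, order 18), A_4 x C_2 (6T6, order 24), S_4 (6T8, order 24), S_3 x S_3 (6T9, order 36), S_4 x C_2 (6T11, order 48), (S_3 x S_3) : C_2 (6T13, order 72), PGL(2,5) (6T14, order 120), S_6 (6T16, order 720). By Dedekind's theorem, for a prime p not dividing disc(f) the degrees of the irreducible factors of f mod p form the cycle type of an element of G. Factoring f modulo the 33 such primes p <= 149 (skipping 2, 3, which divide the discriminant), each new pattern first appears at: mod 5: f = (x^3 + x^2 + 4x + 3)(x^3 + 4x^2 + 4x + 2), pattern 3+3; mod 7: f = (x^6 + 4x^4 + 1), pattern 6; mod 17: f = (x + 2)(x + 15)(x^2 + 6)(x^2 + 12), pattern 2+2+1+1; mod 19: f = (x + 6)(x + 7)(x + 12)(x + 13)(x^2 + 6), pattern 2+1+1+1+1; mod 71: f = (x^2 + 40)(x^2 + 45)(x^2 + 54), pattern 2+2+2. No other pattern occurs in this range, so the set of observed cycle types is {3+3, 6, 2+2+1+1, 2+1+1+1+1, 2+2+2}. The candidates containing elements of all these cycle types are A_4 x C_2 (6T6) of order 24, S_4 x C_2 (6T11) of order 48, (S_3 x S_3) : C_2 (6T13) of order 72, S_6 (6T16) of order 720; the others are excluded. The observed types are precisely the cycle types that occur in A_4 x C_2 (6T6) (apart from the identity). Each of the other remaining candidates has further cycle types, and by the Chebotarev density theorem the matching factorization patterns would occur for a proportion of primes equal to their share of the group: S_4 x C_2 (6T11) additionally contains elements of type 4+2, 4+1+1 (12 of its 48 elements, about 25% of primes); (S_3 x S_3) : C_2 (6T13) additionally contains elements of type 4+2, 3+2+1, 3+1+1+1 (34 of its 72 elements, about 47% of primes); S_6 (6T16) additionally contains elements of type 5+1, 4+2, 4+1+1, 3+2+1, 3+1+1+1 (484 of its 720 elements, about 67% of primes). None of the 33 primes tested shows any such pattern (for each of these groups the chance of that is below 10^-4), which rules them out. Hence G = A_4 x C_2 (6T6), of order 24.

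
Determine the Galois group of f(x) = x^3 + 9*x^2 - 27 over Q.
3T1: C_3

The polynomial is an irreducible cubic over Q and its discriminant is 59049 = 243^2, a perfect square. For an irreducible cubic, a square discriminant forces the Galois group to be A_3, the cyclic group of order 3.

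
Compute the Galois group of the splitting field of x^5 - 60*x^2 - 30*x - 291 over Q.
The polynomial f is an irreducible quintic over Q, so G = Gal(f/Q) is a transitive subgroup of S_5: one of C_5 (5T1, order 5), D_5 (5T2, order 10), F_20 (5T3, order 20), A_5 (5T4, order 60) or S_5 (5T5, order 120). The discriminant of f is 26703027253125, which is not a perfect square, so G is not contained in A_5. The transitive groups of degree 5 not contained in A_5 are: F_20 (5T3, order 20), S_5 (5T5, order 120). By Dedekind's theorem, for a prime p not dividing disc(f) the degrees of the irreducible factors of f mod p form the cycle type of an element of G. Factoring f modulo the 18 such primes p <= 71 (skipping 3, 5, which divide the discriminant), each new pattern first appears at: mod 2: f = (x + 1)(x^4 + x^3 + x^2 + x + 1), pattern 4+1; mod 11: f = (x^5 + 6x^2 + 3x + 6), pattern 5; mod 19: f = (x + 18)(x^2 + 10x + 4)(x^2 + 10x + 11), pattern 2+2+1; mod 41: f = (x + 3)(x + 26)(x + 28)(x + 32)(x + 34), pattern 1+1+1+1+1. No other pattern occurs in this range, so the set of observed cycle types is {4+1, 5, 2+2+1, 1+1+1+1+1}. The candidates containing elements of all these cycle types are F_20 (5T3) of order 20, S_5 (5T5) of order 120; the others are excluded. The observed types are precisely the cycle types that occur in F_20 (5T3). Each of the other remaining candidates has further cycle types, and by the Chebotarev density theorem the matching factorization patterns would occur for a proportion of primes equal to their share of the group: S_5 (5T5) additionally contains elements of type 3+2, 3+1+1, 2+1+1+1 (50 of its 120 elements, about 42% of primes). None of the 18 primes tested shows any such pattern (for each of these groups the chance of that is below 10^-4), which rules them out. Hence G = F_20 (5T3), of order 20.

F_20, the Frobenius group of order 20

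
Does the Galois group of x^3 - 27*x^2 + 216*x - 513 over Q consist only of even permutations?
The polynomial is irreducible of degree 3 over Q. Its discriminant is 59049 = 243^2, a perfect square. A Galois group lies in the alternating group exactly when the discriminant is a square in Q, so the Galois group (C_3) is contained in A_3.

Yes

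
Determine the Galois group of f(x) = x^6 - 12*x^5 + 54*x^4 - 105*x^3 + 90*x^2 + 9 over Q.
C_6

The polynomial f is an irreducible sextic over Q, so G = Gal(f/Q) is one of the 16 transitive subgroups 6T1, ..., 6T16 of S_6. The discriminant of f is -63822230816067, which is not a perfect square, so G is not contained in A_6. The transitive groups of degree 6 not contained in A_6 are: C_6 (6T1, order 6), S_3 (6T2, order 6), D_6 (6T3, order 12), C_3 x S_3 (6T5, order 18), A_4 x C_2 (6T6, order 24), S_4 (6T8, order 24), S_3 x S_3 (6T9, order 36), S_4 x C_2 (6T11, order 48), (S_3 x S_3) : C_2 (6T13, order 72), PGL(2,5) (6T14, order 120), S_6 (6T16, order 720). By Dedekind's theorem, for a prime p not dividing disc(f) the degrees of the irreducible factors of f mod p form the cycle type of an element of G. Factoring f modulo the 37 such primes p <= 173 (skipping 3, 19, 37, which divide the discriminant), each new pattern first appears at: mod 2: f = (x^6 + x^3 + 1), pattern 6; mod 7: f = (x^3 + x^2 + x + 2)(x^3 + x^2 + 3x + 1), pattern 3+3; mod 17: f = (x^2 + 11x + 16)(x^2 + 13x + 15)(x^2 + 15x + 13), pattern 2+2+2; mod 73: f = (x + 13)(x + 26)(x + 43)(x + 62)(x + 65)(x + 71), pattern 1+1+1+1+1+1. No other pattern occurs in this range, so the set of observed cycle types is {6, 3+3, 2+2+2, 1+1+1+1+1+1}. The candidates containing elements of all these cycle types are C_6 (6T1) of order 6, D_6 (6T3) of order 12, C_3 x S_3 (6T5) of order 18, A_4 x C_2 (6T6) of order 24, S_3 x S_3 (6T9) of order 36, S_4 x C_2 (6T11) of order 48, (S_3 x S_3) : C_2 (6T13) of order 72, PGL(2,5) (6T14) of order 120, S_6 (6T16) of order 720; the others are excluded. The observed types are precisely the cycle types that occur in C_6 (6T1). Each of the other remaining candidates has further cycle types, and by the Chebotarev density theorem the matching factorization patterns would occur for a proportion of primes equal to their share of the group: D_6 (6T3) additionally contains elements of type 2+2+1+1 (3 of its 12 elements, about 25% of primes); C_3 x S_3 (6T5) additionally contains elements of type 3+1+1+1 (4 of its 18 elements, about 22% of primes); A_4 x C_2 (6T6) additionally contains elements of type 2+2+1+1, 2+1+1+1+1 (6 of its 24 elements, about 25% of primes); S_3 x S_3 (6T9) additionally contains elements of type 3+1+1+1, 2+2+1+1 (13 of its 36 elements, about 36% of primes); S_4 x C_2 (6T11) additionally contains elements of type 4+2, 4+1+1, 2+2+1+1, 2+1+1+1+1 (24 of its 48 elements, about 50% of primes); (S_3 x S_3) : C_2 (6T13) additionally contains elements of type 4+2, 3+2+1, 3+1+1+1, 2+2+1+1, 2+1+1+1+1 (49 of its 72 elements, about 68% of primes); PGL(2,5) (6T14) additionally contains elements of type 5+1, 4+1+1, 2+2+1+1 (69 of its 120 elements, about 58% of primes); S_6 (6T16) additionally contains elements of type 5+1, 4+2, 4+1+1, 3+2+1, 3+1+1+1, 2+2+1+1, 2+1+1+1+1 (544 of its 720 elements, about 76% of primes). None of the 37 primes tested shows any such pattern (for each of these groups the chance of that is below 10^-4), which rules them out. Hence G = C_6 (6T1), of order 6.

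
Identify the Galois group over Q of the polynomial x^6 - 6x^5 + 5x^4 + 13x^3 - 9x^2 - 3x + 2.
PSL(2,5), A_5 acting on 6 points

The polynomial f is an irreducible sextic over Q, so G = Gal(f/Q) is one of the 16 transitive subgroups 6T1, ..., 6T16 of S_6. The discriminant of f is 30991489 = 5567^2, a perfect square, so G is contained in A_6. The transitive groups of degree 6 contained in A_6 are: A_4 (6T4, order 12), S_4 (6T7, order 24), (C_3 x C_3) : C_4 (6T10, order 36), PSL(2,5) (6T12, order 60), A_6 (6T15, order 360). By Dedekind's theorem, for a prime p not dividing disc(f) the degrees of the irreducible factors of f mod p form the cycle type of an element of G. Factoring f modulo the 21 such primes p <= 79 (skipping 19, which divides the discriminant), each new pattern first appears at: mod 2: f = (x)(x^5 + x^3 + x^2 + x + 1), pattern 5+1; mod 7: f = (x^3 + 2x^2 + 4x + 5)(x^3 + 6x^2 + 3x + 6), pattern 3+3; mod 61: f = (x + 36)(x + 58)(x^2 + 9x + 38)(x^2 + 13x + 25), pattern 2+2+1+1. No other pattern occurs in this range, so the set of observed cycle types is {5+1, 3+3, 2+2+1+1}. The candidates containing elements of all these cycle types are PSL(2,5) (6T12) of order 60, A_6 (6T15) of order 360; the others are excluded. The observed types are precisely the cycle types that occur in PSL(2,5) (6T12) (apart from the identity). Each of the other remaining candidates has further cycle types, and by the Chebotarev density theorem the matching factorization patterns would occur for a proportion of primes equal to their share of the group: A_6 (6T15) additionally contains elements of type 4+2, 3+1+1+1 (130 of its 360 elements, about 36% of primes). None of the 21 primes tested shows any such pattern (for each of these groups the chance of that is below 10^-4), which rules them out. Hence G = PSL(2,5) (6T12), of order 60.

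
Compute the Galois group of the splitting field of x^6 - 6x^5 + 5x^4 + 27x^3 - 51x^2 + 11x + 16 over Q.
PSL(2,5), A_5 acting on 6 points

The polynomial f is an irreducible sextic over Q, so G = Gal(f/Q) is one of the 16 transitive subgroups 6T1, ..., 6T16 of S_6. The discriminant of f is 30991489 = 5567^2, a perfect square, so G is contained in A_6. The transitive groups of degree 6 contained in A_6 are: A_4 (6T4, order 12), S_4 (6T7, order 24), (C_3 x C_3) : C_4 (6T10, order 36), PSL(2,5) (6T12, order 60), A_6 (6T15, order 360). By Dedekind's theorem, for a prime p not dividing disc(f) the degrees of the irreducible factors of f mod p form the cycle type of an element of G. Factoring f modulo the 21 such primes p <= 79 (skipping 19, which divides the discriminant), each new pattern first appears at: mod 2: f = (x)(x^5 + x^3 + x^2 + x + 1), pattern 5+1; mod 7: f = (x^3 + 2x^2 + 4x + 5)(x^3 + 6x^2 + 3x + 6), pattern 3+3; mod 61: f = (x + 1)(x + 23)(x^2 + 44x + 55)(x^2 + 48x + 60), pattern 2+2+1+1. No other pattern occurs in this range, so the set of observed cycle types is {5+1, 3+3, 2+2+1+1}. The candidates containing elements of all these cycle types are PSL(2,5) (6T12) of order 60, A_6 (6T15) of order 360; the others are excluded. The observed types are precisely the cycle types that occur in PSL(2,5) (6T12) (apart from the identity). Each of the other remaining candidates has further cycle types, and by the Chebotarev density theorem the matching factorization patterns would occur for a proportion of primes equal to their share of the group: A_6 (6T15) additionally contains elements of type 4+2, 3+1+1+1 (130 of its 360 elements, about 36% of primes). None of the 21 primes tested shows any such pattern (for each of these groups the chance of that is below 10^-4), which rules them out. Hence G = PSL(2,5) (6T12), of order 60.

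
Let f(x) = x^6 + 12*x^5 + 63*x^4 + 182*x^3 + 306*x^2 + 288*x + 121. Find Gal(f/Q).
PGL(2,5)

The polynomial f is an irreducible sextic over Q, so G = Gal(f/Q) is one of the 16 transitive subgroups 6T1, ..., 6T16 of S_6. The discriminant of f is -16003008, which is not a perfect square, so G is not contained in A_6. The transitive groups of degree 6 not contained in A_6 are: C_6 (6T1, order 6), S_3 (6T2, order 6), D_6 (6T3, order 12), C_3 x S_3 (6T5, order 18), A_4 x C_2 (6T6, order 24), S_4 (6T8, order 24), S_3 x S_3 (6T9, order 36), S_4 x C_2 (6T11, order 48), (S_3 x S_3) : C_2 (6T13, order 72), PGL(2,5) (6T14, order 120), S_6 (6T16, order 720). By Dedekind's theorem, for a prime p not dividing disc(f) the degrees of the irreducible factors of f mod p form the cycle type of an element of G. Factoring f modulo the 21 such primes p <= 89 (skipping 2, 3, 7, which divide the discriminant), each new pattern first appears at: mod 5: f = (x^6 + 2x^5 + 3x^4 + 2x^3 + x^2 + 3x + 1), pattern 6; mod 11: f = (x)(x^5 + x^4 + 8x^3 + 6x^2 + 9x + 2), pattern 5+1; mod 13: f = (x + 3)(x + 7)(x^4 + 2x^3 + 9x^2 + 11x + 7), pattern 4+1+1; mod 23: f = (x + 5)(x + 9)(x^2 + 9x + 16)(x^2 + 12x + 14), pattern 2+2+1+1; mod 43: f = (x^3 + 25x^2 + 24x + 21)(x^3 + 30x^2 + 20x + 16), pattern 3+3; mod 61: f = (x^2 + 36x + 40)(x^2 + 47x + 41)(x^2 + 51x + 35), pattern 2+2+2. No other pattern occurs in this range, so the set of observed cycle types is {6, 5+1, 4+1+1, 2+2+1+1, 3+3, 2+2+2}. The candidates containing elements of all these cycle types are PGL(2,5) (6T14) of order 120, S_6 (6T16) of order 720; the others are excluded. The observed types are precisely the cycle types that occur in PGL(2,5) (6T14) (apart from the identity). Each of the other remaining candidates has further cycle types, and by the Chebotarev density theorem the matching factorization patterns would occur for a proportion of primes equal to their share of the group: S_6 (6T16) additionally contains elements of type 4+2, 3+2+1, 3+1+1+1, 2+1+1+1+1 (265 of its 720 elements, about 37% of primes). None of the 21 primes tested shows any such pattern (for each of these groups the chance of that is below 10^-4), which rules them out. Hence G = PGL(2,5) (6T14), of order 120.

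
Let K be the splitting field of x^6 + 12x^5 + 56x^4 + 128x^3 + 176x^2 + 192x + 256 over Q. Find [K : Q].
24

The degree of the splitting field over Q equals the order of the Galois group, so first determine the group. The polynomial f is an irreducible sextic over Q, so G = Gal(f/Q) is one of the 16 transitive subgroups 6T1, ..., 6T16 of S_6. The discriminant of f is -5497558138880000, which is not a perfect square, so G is not contained in A_6. The transitive groups of degree 6 not contained in A_6 are: C_6 (6T1, order 6), S_3 (6T2, order 6), D_6 (6T3, order 12), C_3 x S_3 (6T5, order 18), A_4 x C_2 (6T6, order 24), S_4 (6T8, order 24), S_3 x S_3 (6T9, order 36), S_4 x C_2 (6T11, order 48), (S_3 x S_3) : C_2 (6T13, order 72), PGL(2,5) (6T14, order 120), S_6 (6T16, order 720). By Dedekind's theorem, for a prime p not dividing disc(f) the degrees of the irreducible factors of f mod p form the cycle type of an element of G. Factoring f modulo the 22 such primes p <= 89 (skipping 2, 5, which divide the discriminant), each new pattern first appears at: mod 3: f = (x^3 + x^2 + x + 2)(x^3 + 2x^2 + 2x + 2), pattern 3+3; mod 7: f = (x^2 + 2x + 3)(x^2 + 4x + 5)(x^2 + 6x + 4), pattern 2+2+2; mod 13: f = (x + 7)(x + 10)(x^4 + 8x^3 + 6x^2 + 12x + 7), pattern 4+1+1; mod 43: f = (x + 21)(x + 26)(x^2 + 4x + 1)(x^2 + 4x + 20), pattern 2+2+1+1. No other pattern occurs in this range, so the set of observed cycle types is {3+3, 2+2+2, 4+1+1, 2+2+1+1}. The candidates containing elements of all these cycle types are S_4 (6T8) of order 24, S_4 x C_2 (6T11) of order 48, PGL(2,5) (6T14) of order 120, S_6 (6T16) of order 720; the others are excluded. The observed types are precisely the cycle types that occur in S_4 (6T8) (apart from the identity). Each of the other remaining candidates has further cycle types, and by the Chebotarev density theorem the matching factorization patterns would occur for a proportion of primes equal to their share of the group: S_4 x C_2 (6T11) additionally contains elements of type 6, 4+2, 2+1+1+1+1 (17 of its 48 elements, about 35% of primes); PGL(2,5) (6T14) additionally contains elements of type 6, 5+1 (44 of its 120 elements, about 37% of primes); S_6 (6T16) additionally contains elements of type 6, 5+1, 4+2, 3+2+1, 3+1+1+1, 2+1+1+1+1 (529 of its 720 elements, about 73% of primes). None of the 22 primes tested shows any such pattern (for each of these groups the chance of that is below 10^-4), which rules them out. Hence G = S_4 (6T8), of order 24. The Galois group S_4 (6T8) has order 24, so the splitting field has degree 24 over Q.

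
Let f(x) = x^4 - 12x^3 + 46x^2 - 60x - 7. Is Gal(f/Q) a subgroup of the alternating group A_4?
The polynomial is irreducible of degree 4 over Q. Its discriminant is -4194304, which is not a perfect square. A Galois group lies in the alternating group exactly when the discriminant is a square in Q, so the Galois group (D_4) is not contained in A_4.

No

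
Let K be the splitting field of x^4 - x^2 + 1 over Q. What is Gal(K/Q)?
V_4

The polynomial is an irreducible quartic over Q and its discriminant is 144 = 12^2, a perfect square, so the Galois group is contained in A_4. The resolvent cubic y^3 + y^2 - 4*y - 4 splits completely over Q, which gives the Klein four-group V_4.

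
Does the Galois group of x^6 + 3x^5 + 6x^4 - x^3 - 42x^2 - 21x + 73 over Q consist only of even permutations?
No

The polynomial is irreducible of degree 6 over Q. Its discriminant is -12706684710912, which is not a perfect square. A Galois group lies in the alternating group exactly when the discriminant is a square in Q, so the Galois group (C_6) is not contained in A_6.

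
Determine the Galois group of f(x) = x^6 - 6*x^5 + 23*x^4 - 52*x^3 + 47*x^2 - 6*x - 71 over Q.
The polynomial f is an irreducible sextic over Q, so G = Gal(f/Q) is one of the 16 transitive subgroups 6T1, ..., 6T16 of S_6. The discriminant of f is 164995463643136 = 12845056^2, a perfect square, so G is contained in A_6. The transitive groups of degree 6 contained in A_6 are: A_4 (6T4, order 12), S_4 (6T7, order 24), (C_3 x C_3) : C_4 (6T10, order 36), PSL(2,5) (6T12, order 60), A_6 (6T15, order 360). By Dedekind's theorem, for a prime p not dividing disc(f) the degrees of the irreducible factors of f mod p form the cycle type of an element of G. Factoring f modulo the 33 such primes p <= 149 (skipping 2, 7, which divide the discriminant), each new pattern first appears at: mod 3: f = (x^3 + x^2 + x + 2)(x^3 + 2x^2 + 2x + 2), pattern 3+3; mod 13: f = (x + 3)(x + 8)(x^2 + 11x + 6)(x^2 + 11x + 7), pattern 2+2+1+1. No other pattern occurs in this range, so the set of observed cycle types is {3+3, 2+2+1+1}. The candidates containing elements of all these cycle types are A_4 (6T4) of order 12, S_4 (6T7) of order 24, (C_3 x C_3) : C_4 (6T10) of order 36, PSL(2,5) (6T12) of order 60, A_6 (6T15) of order 360; the others are excluded. The observed types are precisely the cycle types that occur in A_4 (6T4) (apart from the identity). Each of the other remaining candidates has further cycle types, and by the Chebotarev density theorem the matching factorization patterns would occur for a proportion of primes equal to their share of the group: S_4 (6T7) additionally contains elements of type 4+2 (6 of its 24 elements, about 25% of primes); (C_3 x C_3) : C_4 (6T10) additionally contains elements of type 4+2, 3+1+1+1 (22 of its 36 elements, about 61% of primes); PSL(2,5) (6T12) additionally contains elements of type 5+1 (24 of its 60 elements, about 40% of primes); A_6 (6T15) additionally contains elements of type 5+1, 4+2, 3+1+1+1 (274 of its 360 elements, about 76% of primes). None of the 33 primes tested shows any such pattern (for each of these groups the chance of that is below 10^-4), which rules them out. Hence G = A_4 (6T4), of order 12.

A_4 (also written A4)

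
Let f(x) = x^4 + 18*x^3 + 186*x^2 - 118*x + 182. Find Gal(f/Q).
The polynomial is an irreducible quartic over Q and its discriminant is 2474728969424, which is not a perfect square, so the Galois group is not contained in A_4. The resolvent cubic y^3 - 186*y^2 - 2852*y + 62516 is irreducible over Q. An irreducible resolvent with non-square discriminant gives S_4.

S_4 (also written S4)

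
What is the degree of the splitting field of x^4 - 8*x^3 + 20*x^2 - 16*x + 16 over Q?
The degree of the splitting field over Q equals the order of the Galois group, so first determine the group. The polynomial is an irreducible quartic over Q and its discriminant is 589824 = 768^2, a perfect square, so the Galois group is contained in A_4. The resolvent cubic y^3 - 20*y^2 + 64*y splits completely over Q, which gives the Klein four-group V_4. The Galois group V_4 (4T2) has order 4, so the splitting field has degree 4 over Q.

4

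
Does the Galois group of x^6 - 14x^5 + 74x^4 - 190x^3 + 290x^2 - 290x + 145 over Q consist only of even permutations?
The polynomial is irreducible of degree 6 over Q. Its discriminant is 90962560000 = 301600^2, a perfect square. A Galois group lies in the alternating group exactly when the discriminant is a square in Q, so the Galois group ((C_3 x C_3) : C_4) is contained in A_6.

Yes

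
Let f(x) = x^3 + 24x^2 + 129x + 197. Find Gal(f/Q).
C_3 (also written C3)

The polynomial is an irreducible cubic over Q and its discriminant is 35721 = 189^2, a perfect square. For an irreducible cubic, a square discriminant forces the Galois group to be A_3, the cyclic group of order 3.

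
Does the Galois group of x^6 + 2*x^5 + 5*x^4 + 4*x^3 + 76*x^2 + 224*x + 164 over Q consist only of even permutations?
The polynomial is irreducible of degree 6 over Q. Its discriminant is -3511396987830272, which is not a perfect square. A Galois group lies in the alternating group exactly when the discriminant is a square in Q, so the Galois group (S_4 x C_2) is not contained in A_6.

No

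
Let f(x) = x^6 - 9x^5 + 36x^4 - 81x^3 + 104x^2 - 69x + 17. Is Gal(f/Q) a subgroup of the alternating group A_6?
No

The polynomial is irreducible of degree 6 over Q. Its discriminant is 810448, which is not a perfect square. A Galois group lies in the alternating group exactly when the discriminant is a square in Q, so the Galois group (S_4) is not contained in A_6.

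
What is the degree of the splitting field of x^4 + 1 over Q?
The degree of the splitting field over Q equals the order of the Galois group, so first determine the group. The polynomial is an irreducible quartic over Q and its discriminant is 256 = 16^2, a perfect square, so the Galois group is contained in A_4. The resolvent cubic y^3 - 4*y splits completely over Q, which gives the Klein four-group V_4. The Galois group V_4 (4T2) has order 4, so the splitting field has degree 4 over Q.

4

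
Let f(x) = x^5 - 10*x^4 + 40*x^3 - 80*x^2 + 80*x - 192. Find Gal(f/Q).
The polynomial f is an irreducible quintic over Q, so G = Gal(f/Q) is a transitive subgroup of S_5: one of C_5 (5T1, order 5), D_5 (5T2, order 10), F_20 (5T3, order 20), A_5 (5T4, order 60) or S_5 (5T5, order 120). The discriminant of f is 2048000000000, which is not a perfect square, so G is not contained in A_5. The transitive groups of degree 5 not contained in A_5 are: F_20 (5T3, order 20), S_5 (5T5, order 120). By Dedekind's theorem, for a prime p not dividing disc(f) the degrees of the irreducible factors of f mod p form the cycle type of an element of G. Factoring f modulo the 18 such primes p <= 71 (skipping 2, 5, which divide the discriminant), each new pattern first appears at: mod 3: f = (x)(x^4 + 2x^3 + x^2 + x + 2), pattern 4+1; mod 11: f = (x^5 + x^4 + 7x^3 + 8x^2 + 3x + 6), pattern 5; mod 19: f = (x + 5)(x^2 + 5x + 16)(x^2 + 18x + 9), pattern 2+2+1; mod 31: f = (x + 1)(x + 4)(x + 10)(x + 15)(x + 22), pattern 1+1+1+1+1. No other pattern occurs in this range, so the set of observed cycle types is {4+1, 5, 2+2+1, 1+1+1+1+1}. The candidates containing elements of all these cycle types are F_20 (5T3) of order 20, S_5 (5T5) of order 120; the others are excluded. The observed types are precisely the cycle types that occur in F_20 (5T3). Each of the other remaining candidates has further cycle types, and by the Chebotarev density theorem the matching factorization patterns would occur for a proportion of primes equal to their share of the group: S_5 (5T5) additionally contains elements of type 3+2, 3+1+1, 2+1+1+1 (50 of its 120 elements, about 42% of primes). None of the 18 primes tested shows any such pattern (for each of these groups the chance of that is below 10^-4), which rules them out. Hence G = F_20 (5T3), of order 20.

F_20, the Frobenius group of order 20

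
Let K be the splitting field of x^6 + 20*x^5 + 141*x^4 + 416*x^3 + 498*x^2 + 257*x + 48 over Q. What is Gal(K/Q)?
The polynomial f is an irreducible sextic over Q, so G = Gal(f/Q) is one of the 16 transitive subgroups 6T1, ..., 6T16 of S_6. The discriminant of f is 30991489 = 5567^2, a perfect square, so G is contained in A_6. The transitive groups of degree 6 contained in A_6 are: A_4 (6T4, order 12), S_4 (6T7, order 24), (C_3 x C_3) : C_4 (6T10, order 36), PSL(2,5) (6T12, order 60), A_6 (6T15, order 360). By Dedekind's theorem, for a prime p not dividing disc(f) the degrees of the irreducible factors of f mod p form the cycle type of an element of G. Factoring f modulo the 21 such primes p <= 79 (skipping 19, which divides the discriminant), each new pattern first appears at: mod 2: f = (x)(x^5 + x^3 + 1), pattern 5+1; mod 7: f = (x^3 + x^2 + 3x + 5)(x^3 + 5x^2 + 4), pattern 3+3; mod 61: f = (x + 2)(x + 3)(x^2 + 36x + 13)(x^2 + 40x + 10), pattern 2+2+1+1. No other pattern occurs in this range, so the set of observed cycle types is {5+1, 3+3, 2+2+1+1}. The candidates containing elements of all these cycle types are PSL(2,5) (6T12) of order 60, A_6 (6T15) of order 360; the others are excluded. The observed types are precisely the cycle types that occur in PSL(2,5) (6T12) (apart from the identity). Each of the other remaining candidates has further cycle types, and by the Chebotarev density theorem the matching factorization patterns would occur for a proportion of primes equal to their share of the group: A_6 (6T15) additionally contains elements of type 4+2, 3+1+1+1 (130 of its 360 elements, about 36% of primes). None of the 21 primes tested shows any such pattern (for each of these groups the chance of that is below 10^-4), which rules them out. Hence G = PSL(2,5) (6T12), of order 60.

6T12: PSL(2,5)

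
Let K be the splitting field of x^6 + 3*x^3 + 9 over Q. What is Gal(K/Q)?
C_3 x S_3 (order 18)

The polynomial f is an irreducible sextic over Q, so G = Gal(f/Q) is one of the 16 transitive subgroups 6T1, ..., 6T16 of S_6. The discriminant of f is -1162261467, which is not a perfect square, so G is not contained in A_6. The transitive groups of degree 6 not contained in A_6 are: C_6 (6T1, order 6), S_3 (6T2, order 6), D_6 (6T3, order 12), C_3 x S_3 (6T5, order 18), A_4 x C_2 (6T6, order 24), S_4 (6T8, order 24), S_3 x S_3 (6T9, order 36), S_4 x C_2 (6T11, order 48), (S_3 x S_3) : C_2 (6T13, order 72), PGL(2,5) (6T14, order 120), S_6 (6T16, order 720). By Dedekind's theorem, for a prime p not dividing disc(f) the degrees of the irreducible factors of f mod p form the cycle type of an element of G. Factoring f modulo the 33 such primes p <= 139 (skipping 3, which divides the discriminant), each new pattern first appears at: mod 2: f = (x^6 + x^3 + 1), pattern 6; mod 7: f = (x + 1)(x + 2)(x + 4)(x^3 + 2), pattern 3+1+1+1; mod 17: f = (x^2 + 2x + 15)(x^2 + 4x + 15)(x^2 + 11x + 15), pattern 2+2+2; mod 19: f = (x^3 + 5)(x^3 + 17), pattern 3+3; mod 73: f = (x + 3)(x + 12)(x + 23)(x + 24)(x + 38)(x + 46), pattern 1+1+1+1+1+1. No other pattern occurs in this range, so the set of observed cycle types is {6, 3+1+1+1, 2+2+2, 3+3, 1+1+1+1+1+1}. The candidates containing elements of all these cycle types are C_3 x S_3 (6T5) of order 18, S_3 x S_3 (6T9) of order 36, (S_3 x S_3) : C_2 (6T13) of order 72, S_6 (6T16) of order 720; the others are excluded. The observed types are precisely the cycle types that occur in C_3 x S_3 (6T5). Each of the other remaining candidates has further cycle types, and by the Chebotarev density theorem the matching factorization patterns would occur for a proportion of primes equal to their share of the group: S_3 x S_3 (6T9) additionally contains elements of type 2+2+1+1 (9 of its 36 elements, about 25% of primes); (S_3 x S_3) : C_2 (6T13) additionally contains elements of type 4+2, 3+2+1, 2+2+1+1, 2+1+1+1+1 (45 of its 72 elements, about 62% of primes); S_6 (6T16) additionally contains elements of type 5+1, 4+2, 4+1+1, 3+2+1, 2+2+1+1, 2+1+1+1+1 (504 of its 720 elements, about 70% of primes). None of the 33 primes tested shows any such pattern (for each of these groups the chance of that is below 10^-4), which rules them out. Hence G = C_3 x S_3 (6T5), of order 18.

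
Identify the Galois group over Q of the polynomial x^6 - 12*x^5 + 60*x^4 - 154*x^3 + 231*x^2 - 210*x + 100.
The polynomial f is an irreducible sextic over Q, so G = Gal(f/Q) is one of the 16 transitive subgroups 6T1, ..., 6T16 of S_6. The discriminant of f is -1160950579200, which is not a perfect square, so G is not contained in A_6. The transitive groups of degree 6 not contained in A_6 are: C_6 (6T1, order 6), S_3 (6T2, order 6), D_6 (6T3, order 12), C_3 x S_3 (6T5, order 18), A_4 x C_2 (6T6, order 24), S_4 (6T8, order 24), S_3 x S_3 (6T9, order 36), S_4 x C_2 (6T11, order 48), (S_3 x S_3) : C_2 (6T13, order 72), PGL(2,5) (6T14, order 120), S_6 (6T16, order 720). By Dedekind's theorem, for a prime p not dividing disc(f) the degrees of the irreducible factors of f mod p form the cycle type of an element of G. Factoring f modulo the 23 such primes p <= 101 (skipping 2, 3, 5, which divide the discriminant), each new pattern first appears at: mod 7: f = (x^3 + x^2 + 4x + 6)(x^3 + x^2 + 6x + 5), pattern 3+3; mod 11: f = (x^2 + 2x + 2)(x^2 + 3x + 3)(x^2 + 5x + 2), pattern 2+2+2; mod 61: f = (x + 22)(x + 24)(x + 41)(x + 45)(x + 47)(x + 53), pattern 1+1+1+1+1+1. No other pattern occurs in this range, so the set of observed cycle types is {3+3, 2+2+2, 1+1+1+1+1+1}. The candidates containing elements of all these cycle types are C_6 (6T1) of order 6, S_3 (6T2) of order 6, D_6 (6T3) of order 12, C_3 x S_3 (6T5) of order 18, A_4 x C_2 (6T6) of order 24, S_4 (6T8) of order 24, S_3 x S_3 (6T9) of order 36, S_4 x C_2 (6T11) of order 48, (S_3 x S_3) : C_2 (6T13) of order 72, PGL(2,5) (6T14) of order 120, S_6 (6T16) of order 720; the others are excluded. The observed types are precisely the cycle types that occur in S_3 (6T2). Each of the other remaining candidates has further cycle types, and by the Chebotarev density theorem the matching factorization patterns would occur for a proportion of primes equal to their share of the group: C_6 (6T1) additionally contains elements of type 6 (2 of its 6 elements, about 33% of primes); D_6 (6T3) additionally contains elements of type 6, 2+2+1+1 (5 of its 12 elements, about 42% of primes); C_3 x S_3 (6T5) additionally contains elements of type 6, 3+1+1+1 (10 of its 18 elements, about 56% of primes); A_4 x C_2 (6T6) additionally contains elements of type 6, 2+2+1+1, 2+1+1+1+1 (14 of its 24 elements, about 58% of primes); S_4 (6T8) additionally contains elements of type 4+1+1, 2+2+1+1 (9 of its 24 elements, about 38% of primes); S_3 x S_3 (6T9) additionally contains elements of type 6, 3+1+1+1, 2+2+1+1 (25 of its 36 elements, about 69% of primes); S_4 x C_2 (6T11) additionally contains elements of type 6, 4+2, 4+1+1, 2+2+1+1, 2+1+1+1+1 (32 of its 48 elements, about 67% of primes); (S_3 x S_3) : C_2 (6T13) additionally contains elements of type 6, 4+2, 3+2+1, 3+1+1+1, 2+2+1+1, 2+1+1+1+1 (61 of its 72 elements, about 85% of primes); PGL(2,5) (6T14) additionally contains elements of type 6, 5+1, 4+1+1, 2+2+1+1 (89 of its 120 elements, about 74% of primes); S_6 (6T16) additionally contains elements of type 6, 5+1, 4+2, 4+1+1, 3+2+1, 3+1+1+1, 2+2+1+1, 2+1+1+1+1 (664 of its 720 elements, about 92% of primes). None of the 23 primes tested shows any such pattern (for each of these groups the chance of that is below 10^-4), which rules them out. Hence G = S_3 (6T2), of order 6.

S_3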